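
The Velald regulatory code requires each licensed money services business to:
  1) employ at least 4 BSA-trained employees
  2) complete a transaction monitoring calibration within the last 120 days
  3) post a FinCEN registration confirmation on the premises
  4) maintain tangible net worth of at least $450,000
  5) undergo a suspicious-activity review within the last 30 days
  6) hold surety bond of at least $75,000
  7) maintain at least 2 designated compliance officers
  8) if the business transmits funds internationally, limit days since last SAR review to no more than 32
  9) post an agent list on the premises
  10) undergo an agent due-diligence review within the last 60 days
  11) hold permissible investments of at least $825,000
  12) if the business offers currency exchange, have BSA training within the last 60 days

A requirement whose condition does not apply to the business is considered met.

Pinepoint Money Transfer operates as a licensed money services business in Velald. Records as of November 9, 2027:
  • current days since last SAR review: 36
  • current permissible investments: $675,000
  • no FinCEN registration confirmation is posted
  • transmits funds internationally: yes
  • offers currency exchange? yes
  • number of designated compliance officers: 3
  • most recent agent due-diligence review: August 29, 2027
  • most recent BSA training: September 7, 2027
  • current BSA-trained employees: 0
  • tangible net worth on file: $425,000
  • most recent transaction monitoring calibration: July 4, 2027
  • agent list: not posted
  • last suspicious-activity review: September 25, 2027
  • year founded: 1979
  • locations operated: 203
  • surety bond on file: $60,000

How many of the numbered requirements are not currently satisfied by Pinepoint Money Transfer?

11

1. BSA-trained employees 0 < 4 → not met
2. transaction monitoring calibration 128 days ago vs limit 120 → not met
3. FinCEN registration confirmation absent → not met
4. tangible net worth $425,000 < $450,000 → not met
5. suspicious-activity review 45 days ago vs limit 30 → not met
6. surety bond $60,000 < $75,000 → not met
7. designated compliance officers 3 ≥ 2 → met
8. condition 'transmits funds internationally' holds; days since last SAR review 36 > 32 → not met
9. agent list absent → not met
10. agent due-diligence review 72 days ago vs limit 60 → not met
11. permissible investments $675,000 < $825,000 → not met
12. condition 'offers currency exchange' holds; BSA training 63 days ago vs limit 60 → not met
Not met: 11 of 12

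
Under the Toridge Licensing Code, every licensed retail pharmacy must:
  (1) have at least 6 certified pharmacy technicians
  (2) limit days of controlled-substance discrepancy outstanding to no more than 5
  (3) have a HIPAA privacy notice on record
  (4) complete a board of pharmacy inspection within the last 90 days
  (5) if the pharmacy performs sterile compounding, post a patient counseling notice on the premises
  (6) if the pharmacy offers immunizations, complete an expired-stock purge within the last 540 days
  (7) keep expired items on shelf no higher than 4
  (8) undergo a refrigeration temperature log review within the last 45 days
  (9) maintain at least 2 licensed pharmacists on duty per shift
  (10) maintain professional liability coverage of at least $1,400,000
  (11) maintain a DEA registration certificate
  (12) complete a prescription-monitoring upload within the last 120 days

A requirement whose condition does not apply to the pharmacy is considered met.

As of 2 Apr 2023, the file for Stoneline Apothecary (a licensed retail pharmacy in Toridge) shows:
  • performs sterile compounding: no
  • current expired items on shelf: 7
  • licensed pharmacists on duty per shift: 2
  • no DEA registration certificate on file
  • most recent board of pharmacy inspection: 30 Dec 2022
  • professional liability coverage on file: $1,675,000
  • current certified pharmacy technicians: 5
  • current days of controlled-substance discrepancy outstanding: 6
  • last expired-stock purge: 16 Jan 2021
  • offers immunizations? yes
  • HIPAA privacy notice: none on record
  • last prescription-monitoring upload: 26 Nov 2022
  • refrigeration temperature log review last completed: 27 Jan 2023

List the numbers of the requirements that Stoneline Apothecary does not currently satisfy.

1. certified pharmacy technicians 5 < 6 → not met
2. days of controlled-substance discrepancy outstanding 6 > 5 → not met
3. HIPAA privacy notice absent → not met
4. board of pharmacy inspection 93 days ago vs limit 90 → not met
5. condition 'performs sterile compounding' does not hold → requirement n/a → met
6. condition 'offers immunizations' holds; expired-stock purge 806 days ago vs limit 540 → not met
7. expired items on shelf 7 > 4 → not met
8. refrigeration temperature log review 65 days ago vs limit 45 → not met
9. licensed pharmacists on duty per shift 2 ≥ 2 → met
10. professional liability coverage $1,675,000 ≥ $1,400,000 → met
11. DEA registration certificate absent → not met
12. prescription-monitoring upload 127 days ago vs limit 120 → not met
Not met: 1, 2, 3, 4, 6, 7, 8, 11, 12

1, 2, 3, 4, 6, 7, 8, 11, 12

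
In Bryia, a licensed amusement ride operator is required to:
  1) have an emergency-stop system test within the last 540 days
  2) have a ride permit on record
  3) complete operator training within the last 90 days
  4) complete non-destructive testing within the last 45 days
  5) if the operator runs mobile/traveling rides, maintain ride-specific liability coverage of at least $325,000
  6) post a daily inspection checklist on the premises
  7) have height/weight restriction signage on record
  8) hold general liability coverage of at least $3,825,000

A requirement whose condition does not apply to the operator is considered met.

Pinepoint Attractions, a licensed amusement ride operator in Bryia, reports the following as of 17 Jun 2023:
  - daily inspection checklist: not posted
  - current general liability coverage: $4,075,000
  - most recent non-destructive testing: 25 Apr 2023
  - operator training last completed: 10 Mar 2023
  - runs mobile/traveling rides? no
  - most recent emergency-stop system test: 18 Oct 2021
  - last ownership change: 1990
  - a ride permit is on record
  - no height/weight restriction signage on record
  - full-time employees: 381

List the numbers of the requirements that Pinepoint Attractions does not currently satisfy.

1, 3, 4, 6, 7

1. emergency-stop system test 607 days ago vs limit 540 → not met
2. ride permit present → met
3. operator training 99 days ago vs limit 90 → not met
4. non-destructive testing 53 days ago vs limit 45 → not met
5. condition 'runs mobile/traveling rides' does not hold → requirement n/a → met
6. daily inspection checklist absent → not met
7. height/weight restriction signage absent → not met
8. general liability coverage $4,075,000 ≥ $3,825,000 → met
Not met: 1, 3, 4, 6, 7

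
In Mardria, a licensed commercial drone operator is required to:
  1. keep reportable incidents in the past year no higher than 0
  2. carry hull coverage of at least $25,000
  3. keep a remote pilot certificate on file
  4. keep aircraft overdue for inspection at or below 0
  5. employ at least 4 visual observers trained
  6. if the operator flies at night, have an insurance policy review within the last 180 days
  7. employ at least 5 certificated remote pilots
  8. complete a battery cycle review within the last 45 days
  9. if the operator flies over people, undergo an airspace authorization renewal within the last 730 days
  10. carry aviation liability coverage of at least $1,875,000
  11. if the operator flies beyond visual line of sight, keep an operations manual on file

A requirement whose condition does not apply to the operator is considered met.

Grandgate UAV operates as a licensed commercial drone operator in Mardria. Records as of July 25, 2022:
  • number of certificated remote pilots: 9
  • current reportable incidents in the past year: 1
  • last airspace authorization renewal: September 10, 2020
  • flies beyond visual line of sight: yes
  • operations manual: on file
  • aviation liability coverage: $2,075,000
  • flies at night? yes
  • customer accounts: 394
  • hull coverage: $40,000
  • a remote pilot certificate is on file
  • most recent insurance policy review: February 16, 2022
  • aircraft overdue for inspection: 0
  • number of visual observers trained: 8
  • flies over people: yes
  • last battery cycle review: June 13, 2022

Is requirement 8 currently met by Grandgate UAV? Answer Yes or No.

8. battery cycle review 42 days ago vs limit 45 → met

Yes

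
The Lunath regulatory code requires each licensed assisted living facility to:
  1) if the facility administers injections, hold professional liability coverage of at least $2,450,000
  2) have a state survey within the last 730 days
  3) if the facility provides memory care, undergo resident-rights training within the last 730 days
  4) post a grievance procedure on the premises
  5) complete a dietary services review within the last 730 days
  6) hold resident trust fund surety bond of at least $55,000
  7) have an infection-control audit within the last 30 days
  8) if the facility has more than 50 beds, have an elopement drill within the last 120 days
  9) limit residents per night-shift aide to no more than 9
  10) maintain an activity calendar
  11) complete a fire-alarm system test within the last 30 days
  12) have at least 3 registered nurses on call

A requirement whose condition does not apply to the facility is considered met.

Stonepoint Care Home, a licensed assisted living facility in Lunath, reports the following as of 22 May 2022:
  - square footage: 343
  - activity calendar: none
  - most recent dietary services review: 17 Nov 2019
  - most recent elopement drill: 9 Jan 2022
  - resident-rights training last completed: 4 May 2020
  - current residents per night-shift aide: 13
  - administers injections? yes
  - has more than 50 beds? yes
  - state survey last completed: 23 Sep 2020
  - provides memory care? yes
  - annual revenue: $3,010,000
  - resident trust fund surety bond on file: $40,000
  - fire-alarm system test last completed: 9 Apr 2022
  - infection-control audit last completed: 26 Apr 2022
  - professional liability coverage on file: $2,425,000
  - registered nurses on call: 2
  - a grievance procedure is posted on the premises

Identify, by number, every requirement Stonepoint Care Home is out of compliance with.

1, 3, 5, 6, 8, 9, 10, 11, 12

1. condition 'administers injections' holds; professional liability coverage $2,425,000 < $2,450,000 → not met
2. state survey 606 days ago vs limit 730 → met
3. condition 'provides memory care' holds; resident-rights training 748 days ago vs limit 730 → not met
4. grievance procedure present → met
5. dietary services review 917 days ago vs limit 730 → not met
6. resident trust fund surety bond $40,000 < $55,000 → not met
7. infection-control audit 26 days ago vs limit 30 → met
8. condition 'has more than 50 beds' holds; elopement drill 133 days ago vs limit 120 → not met
9. residents per night-shift aide 13 > 9 → not met
10. activity calendar absent → not met
11. fire-alarm system test 43 days ago vs limit 30 → not met
12. registered nurses on call 2 < 3 → not met
Not met: 1, 3, 5, 6, 8, 9, 10, 11, 12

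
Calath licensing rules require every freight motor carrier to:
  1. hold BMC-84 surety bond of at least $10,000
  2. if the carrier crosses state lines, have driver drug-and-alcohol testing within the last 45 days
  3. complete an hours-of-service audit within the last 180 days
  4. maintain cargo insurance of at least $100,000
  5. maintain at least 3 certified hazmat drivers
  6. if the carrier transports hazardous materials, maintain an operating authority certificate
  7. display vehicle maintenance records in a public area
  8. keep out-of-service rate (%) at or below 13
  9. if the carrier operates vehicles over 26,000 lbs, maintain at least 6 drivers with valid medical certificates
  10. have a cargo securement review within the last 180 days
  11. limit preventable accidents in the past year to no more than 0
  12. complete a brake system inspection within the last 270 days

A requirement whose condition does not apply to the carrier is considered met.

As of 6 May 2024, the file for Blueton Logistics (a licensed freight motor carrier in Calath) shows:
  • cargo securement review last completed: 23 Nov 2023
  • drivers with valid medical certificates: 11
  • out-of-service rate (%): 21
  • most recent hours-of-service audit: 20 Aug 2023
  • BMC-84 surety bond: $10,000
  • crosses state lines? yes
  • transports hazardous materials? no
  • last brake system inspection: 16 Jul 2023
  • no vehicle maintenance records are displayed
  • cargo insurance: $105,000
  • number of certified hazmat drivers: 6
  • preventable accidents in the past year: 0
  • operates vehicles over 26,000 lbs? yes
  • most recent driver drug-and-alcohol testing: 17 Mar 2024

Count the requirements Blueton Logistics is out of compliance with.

1. BMC-84 surety bond $10,000 ≥ $10,000 → met
2. condition 'crosses state lines' holds; driver drug-and-alcohol testing 50 days ago vs limit 45 → not met
3. hours-of-service audit 260 days ago vs limit 180 → not met
4. cargo insurance $105,000 ≥ $100,000 → met
5. certified hazmat drivers 6 ≥ 3 → met
6. condition 'transports hazardous materials' does not hold → requirement n/a → met
7. vehicle maintenance records absent → not met
8. out-of-service rate (%) 21 > 13 → not met
9. condition 'operates vehicles over 26,000 lbs' holds; drivers with valid medical certificates 11 ≥ 6 → met
10. cargo securement review 165 days ago vs limit 180 → met
11. preventable accidents in the past year 0 ≤ 0 → met
12. brake system inspection 295 days ago vs limit 270 → not met
Not met: 5 of 12

5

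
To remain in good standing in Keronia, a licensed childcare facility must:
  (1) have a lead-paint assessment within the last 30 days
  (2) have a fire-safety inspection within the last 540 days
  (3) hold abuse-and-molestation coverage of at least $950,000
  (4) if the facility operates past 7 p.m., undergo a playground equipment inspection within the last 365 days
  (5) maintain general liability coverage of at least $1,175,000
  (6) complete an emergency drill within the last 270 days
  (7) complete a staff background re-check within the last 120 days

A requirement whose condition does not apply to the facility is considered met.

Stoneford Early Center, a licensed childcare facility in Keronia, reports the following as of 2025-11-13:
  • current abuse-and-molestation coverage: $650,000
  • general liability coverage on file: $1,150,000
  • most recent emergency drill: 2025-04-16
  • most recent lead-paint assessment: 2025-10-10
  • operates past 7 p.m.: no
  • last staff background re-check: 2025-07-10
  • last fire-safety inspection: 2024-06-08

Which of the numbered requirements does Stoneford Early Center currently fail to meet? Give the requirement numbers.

1. lead-paint assessment 34 days ago vs limit 30 → not met
2. fire-safety inspection 523 days ago vs limit 540 → met
3. abuse-and-molestation coverage $650,000 < $950,000 → not met
4. condition 'operates past 7 p.m.' does not hold → requirement n/a → met
5. general liability coverage $1,150,000 < $1,175,000 → not met
6. emergency drill 211 days ago vs limit 270 → met
7. staff background re-check 126 days ago vs limit 120 → not met
Not met: 1, 3, 5, 7

1, 3, 5, 7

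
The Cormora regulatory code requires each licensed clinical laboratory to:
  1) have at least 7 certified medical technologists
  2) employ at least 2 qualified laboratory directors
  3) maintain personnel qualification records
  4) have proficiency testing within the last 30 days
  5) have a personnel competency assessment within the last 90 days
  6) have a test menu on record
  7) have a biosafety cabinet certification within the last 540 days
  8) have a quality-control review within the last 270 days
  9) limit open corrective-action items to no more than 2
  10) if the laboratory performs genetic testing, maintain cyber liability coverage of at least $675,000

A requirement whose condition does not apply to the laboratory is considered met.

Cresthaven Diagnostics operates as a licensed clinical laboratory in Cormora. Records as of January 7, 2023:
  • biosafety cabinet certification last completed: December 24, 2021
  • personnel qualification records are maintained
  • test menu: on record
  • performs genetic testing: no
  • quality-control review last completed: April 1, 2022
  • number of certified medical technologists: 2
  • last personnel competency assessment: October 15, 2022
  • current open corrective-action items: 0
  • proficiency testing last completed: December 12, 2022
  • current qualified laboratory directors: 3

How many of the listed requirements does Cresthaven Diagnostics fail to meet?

2

1. certified medical technologists 2 < 7 → not met
2. qualified laboratory directors 3 ≥ 2 → met
3. personnel qualification records present → met
4. proficiency testing 26 days ago vs limit 30 → met
5. personnel competency assessment 84 days ago vs limit 90 → met
6. test menu present → met
7. biosafety cabinet certification 379 days ago vs limit 540 → met
8. quality-control review 281 days ago vs limit 270 → not met
9. open corrective-action items 0 ≤ 2 → met
10. condition 'performs genetic testing' does not hold → requirement n/a → met
Not met: 2 of 10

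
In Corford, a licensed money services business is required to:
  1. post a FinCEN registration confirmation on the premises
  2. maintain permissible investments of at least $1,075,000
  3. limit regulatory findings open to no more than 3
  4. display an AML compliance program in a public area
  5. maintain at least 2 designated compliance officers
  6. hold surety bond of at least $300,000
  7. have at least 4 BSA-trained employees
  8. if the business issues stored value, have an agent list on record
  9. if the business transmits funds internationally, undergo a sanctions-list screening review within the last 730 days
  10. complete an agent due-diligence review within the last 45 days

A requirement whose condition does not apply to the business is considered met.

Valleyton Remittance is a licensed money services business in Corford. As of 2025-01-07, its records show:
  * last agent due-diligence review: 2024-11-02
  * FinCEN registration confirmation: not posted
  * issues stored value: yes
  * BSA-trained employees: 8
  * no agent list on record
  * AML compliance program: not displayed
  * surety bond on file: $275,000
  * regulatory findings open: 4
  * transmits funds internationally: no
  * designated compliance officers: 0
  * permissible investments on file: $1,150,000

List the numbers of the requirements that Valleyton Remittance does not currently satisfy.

1, 3, 4, 5, 6, 8, 10

1. FinCEN registration confirmation absent → not met
2. permissible investments $1,150,000 ≥ $1,075,000 → met
3. regulatory findings open 4 > 3 → not met
4. AML compliance program absent → not met
5. designated compliance officers 0 < 2 → not met
6. surety bond $275,000 < $300,000 → not met
7. BSA-trained employees 8 ≥ 4 → met
8. condition 'issues stored value' holds; agent list absent → not met
9. condition 'transmits funds internationally' does not hold → requirement n/a → met
10. agent due-diligence review 66 days ago vs limit 45 → not met
Not met: 1, 3, 4, 5, 6, 8, 10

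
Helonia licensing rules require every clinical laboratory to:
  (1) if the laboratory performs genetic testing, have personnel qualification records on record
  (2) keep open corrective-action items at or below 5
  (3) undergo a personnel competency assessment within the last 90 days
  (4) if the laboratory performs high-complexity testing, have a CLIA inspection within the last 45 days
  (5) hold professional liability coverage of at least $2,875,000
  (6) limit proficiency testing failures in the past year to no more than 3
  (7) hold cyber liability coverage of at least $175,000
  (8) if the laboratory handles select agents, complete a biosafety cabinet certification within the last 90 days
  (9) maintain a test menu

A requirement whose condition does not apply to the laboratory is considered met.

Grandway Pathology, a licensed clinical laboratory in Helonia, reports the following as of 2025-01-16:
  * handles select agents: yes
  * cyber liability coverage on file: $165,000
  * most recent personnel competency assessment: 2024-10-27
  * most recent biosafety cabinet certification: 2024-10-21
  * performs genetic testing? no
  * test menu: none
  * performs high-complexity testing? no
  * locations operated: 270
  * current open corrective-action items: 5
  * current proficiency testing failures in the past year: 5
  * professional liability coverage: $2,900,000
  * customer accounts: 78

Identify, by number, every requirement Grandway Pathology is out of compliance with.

1. condition 'performs genetic testing' does not hold → requirement n/a → met
2. open corrective-action items 5 ≤ 5 → met
3. personnel competency assessment 81 days ago vs limit 90 → met
4. condition 'performs high-complexity testing' does not hold → requirement n/a → met
5. professional liability coverage $2,900,000 ≥ $2,875,000 → met
6. proficiency testing failures in the past year 5 > 3 → not met
7. cyber liability coverage $165,000 < $175,000 → not met
8. condition 'handles select agents' holds; biosafety cabinet certification 87 days ago vs limit 90 → met
9. test menu absent → not met
Not met: 6, 7, 9

6, 7, 9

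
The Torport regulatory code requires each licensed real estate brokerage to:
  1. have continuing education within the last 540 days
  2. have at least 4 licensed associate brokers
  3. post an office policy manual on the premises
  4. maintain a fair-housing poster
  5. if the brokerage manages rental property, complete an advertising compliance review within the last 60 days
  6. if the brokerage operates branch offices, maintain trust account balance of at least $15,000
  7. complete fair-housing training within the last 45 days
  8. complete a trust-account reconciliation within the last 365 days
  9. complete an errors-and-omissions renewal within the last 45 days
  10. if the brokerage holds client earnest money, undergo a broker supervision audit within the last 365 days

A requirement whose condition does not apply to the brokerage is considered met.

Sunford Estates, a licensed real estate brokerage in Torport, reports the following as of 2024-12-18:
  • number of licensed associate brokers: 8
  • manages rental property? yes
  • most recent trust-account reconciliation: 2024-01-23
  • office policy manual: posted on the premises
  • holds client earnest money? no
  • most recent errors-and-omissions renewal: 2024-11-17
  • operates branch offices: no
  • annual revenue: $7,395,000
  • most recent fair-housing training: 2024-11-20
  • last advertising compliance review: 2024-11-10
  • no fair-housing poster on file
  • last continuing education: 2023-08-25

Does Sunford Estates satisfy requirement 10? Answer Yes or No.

Yes

10. condition 'holds client earnest money' does not hold → requirement n/a → met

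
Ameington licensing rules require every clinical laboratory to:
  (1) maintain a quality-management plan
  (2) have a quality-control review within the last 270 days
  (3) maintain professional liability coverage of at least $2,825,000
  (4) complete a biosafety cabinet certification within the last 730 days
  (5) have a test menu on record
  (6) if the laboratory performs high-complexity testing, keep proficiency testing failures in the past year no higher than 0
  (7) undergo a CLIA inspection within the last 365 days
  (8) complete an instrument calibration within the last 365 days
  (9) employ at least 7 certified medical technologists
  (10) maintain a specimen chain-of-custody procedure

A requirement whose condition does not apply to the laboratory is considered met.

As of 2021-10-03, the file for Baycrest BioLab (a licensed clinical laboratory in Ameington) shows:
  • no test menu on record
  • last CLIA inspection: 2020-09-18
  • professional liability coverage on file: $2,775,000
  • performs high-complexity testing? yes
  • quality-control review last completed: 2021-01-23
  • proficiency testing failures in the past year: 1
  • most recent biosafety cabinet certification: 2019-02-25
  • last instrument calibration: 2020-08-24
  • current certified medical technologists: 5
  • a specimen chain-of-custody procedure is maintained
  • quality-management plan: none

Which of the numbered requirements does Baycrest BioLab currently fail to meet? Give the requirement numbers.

1. quality-management plan absent → not met
2. quality-control review 253 days ago vs limit 270 → met
3. professional liability coverage $2,775,000 < $2,825,000 → not met
4. biosafety cabinet certification 951 days ago vs limit 730 → not met
5. test menu absent → not met
6. condition 'performs high-complexity testing' holds; proficiency testing failures in the past year 1 > 0 → not met
7. CLIA inspection 380 days ago vs limit 365 → not met
8. instrument calibration 405 days ago vs limit 365 → not met
9. certified medical technologists 5 < 7 → not met
10. specimen chain-of-custody procedure present → met
Not met: 1, 3, 4, 5, 6, 7, 8, 9

1, 3, 4, 5, 6, 7, 8, 9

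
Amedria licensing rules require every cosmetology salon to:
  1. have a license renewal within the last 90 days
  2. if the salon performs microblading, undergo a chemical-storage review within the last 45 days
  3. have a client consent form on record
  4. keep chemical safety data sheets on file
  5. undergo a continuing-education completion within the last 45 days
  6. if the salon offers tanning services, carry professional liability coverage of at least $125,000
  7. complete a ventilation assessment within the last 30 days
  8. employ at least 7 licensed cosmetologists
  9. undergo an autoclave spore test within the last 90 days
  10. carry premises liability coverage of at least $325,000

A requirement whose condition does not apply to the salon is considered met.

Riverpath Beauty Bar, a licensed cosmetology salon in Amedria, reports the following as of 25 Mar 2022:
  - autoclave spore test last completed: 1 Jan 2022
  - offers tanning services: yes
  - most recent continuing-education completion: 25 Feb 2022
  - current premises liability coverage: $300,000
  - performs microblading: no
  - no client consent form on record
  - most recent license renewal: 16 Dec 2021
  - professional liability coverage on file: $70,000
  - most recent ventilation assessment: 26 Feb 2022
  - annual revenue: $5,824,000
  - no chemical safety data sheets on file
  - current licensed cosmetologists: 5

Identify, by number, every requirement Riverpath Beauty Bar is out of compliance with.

1. license renewal 99 days ago vs limit 90 → not met
2. condition 'performs microblading' does not hold → requirement n/a → met
3. client consent form absent → not met
4. chemical safety data sheets absent → not met
5. continuing-education completion 28 days ago vs limit 45 → met
6. condition 'offers tanning services' holds; professional liability coverage $70,000 < $125,000 → not met
7. ventilation assessment 27 days ago vs limit 30 → met
8. licensed cosmetologists 5 < 7 → not met
9. autoclave spore test 83 days ago vs limit 90 → met
10. premises liability coverage $300,000 < $325,000 → not met
Not met: 1, 3, 4, 6, 8, 10

1, 3, 4, 6, 8, 10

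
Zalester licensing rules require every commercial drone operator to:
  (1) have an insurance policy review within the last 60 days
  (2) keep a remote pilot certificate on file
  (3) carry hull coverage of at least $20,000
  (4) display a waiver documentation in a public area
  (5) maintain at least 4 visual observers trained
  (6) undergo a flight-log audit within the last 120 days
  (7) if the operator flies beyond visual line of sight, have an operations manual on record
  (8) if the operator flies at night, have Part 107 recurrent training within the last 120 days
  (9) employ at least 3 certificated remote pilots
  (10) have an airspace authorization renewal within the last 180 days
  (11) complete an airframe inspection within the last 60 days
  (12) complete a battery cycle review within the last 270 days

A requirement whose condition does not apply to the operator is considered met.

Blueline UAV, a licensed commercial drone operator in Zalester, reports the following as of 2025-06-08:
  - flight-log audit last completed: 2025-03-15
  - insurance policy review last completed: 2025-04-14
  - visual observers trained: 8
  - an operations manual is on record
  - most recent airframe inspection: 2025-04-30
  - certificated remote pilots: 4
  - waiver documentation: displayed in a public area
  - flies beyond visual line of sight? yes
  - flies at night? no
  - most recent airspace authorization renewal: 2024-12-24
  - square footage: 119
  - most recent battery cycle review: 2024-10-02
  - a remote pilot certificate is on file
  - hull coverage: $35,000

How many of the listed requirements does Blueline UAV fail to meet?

1. insurance policy review 55 days ago vs limit 60 → met
2. remote pilot certificate present → met
3. hull coverage $35,000 ≥ $20,000 → met
4. waiver documentation present → met
5. visual observers trained 8 ≥ 4 → met
6. flight-log audit 85 days ago vs limit 120 → met
7. condition 'flies beyond visual line of sight' holds; operations manual present → met
8. condition 'flies at night' does not hold → requirement n/a → met
9. certificated remote pilots 4 ≥ 3 → met
10. airspace authorization renewal 166 days ago vs limit 180 → met
11. airframe inspection 39 days ago vs limit 60 → met
12. battery cycle review 249 days ago vs limit 270 → met
Not met: 0 of 12

0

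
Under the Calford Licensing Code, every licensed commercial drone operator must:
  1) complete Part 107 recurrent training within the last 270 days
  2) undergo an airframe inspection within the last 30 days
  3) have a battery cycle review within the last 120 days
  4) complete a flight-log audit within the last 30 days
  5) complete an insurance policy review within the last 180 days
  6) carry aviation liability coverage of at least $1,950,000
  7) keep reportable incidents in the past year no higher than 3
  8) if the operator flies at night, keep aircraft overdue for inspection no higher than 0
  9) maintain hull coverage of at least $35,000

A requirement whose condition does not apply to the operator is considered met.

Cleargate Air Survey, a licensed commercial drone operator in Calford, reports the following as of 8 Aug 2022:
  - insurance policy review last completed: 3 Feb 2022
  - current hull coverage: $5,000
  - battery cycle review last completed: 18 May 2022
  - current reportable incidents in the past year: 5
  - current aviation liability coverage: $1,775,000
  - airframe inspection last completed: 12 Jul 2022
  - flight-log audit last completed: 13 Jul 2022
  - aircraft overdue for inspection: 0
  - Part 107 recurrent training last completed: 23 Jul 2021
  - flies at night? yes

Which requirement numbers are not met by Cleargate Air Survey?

1, 5, 6, 7, 9

1. Part 107 recurrent training 381 days ago vs limit 270 → not met
2. airframe inspection 27 days ago vs limit 30 → met
3. battery cycle review 82 days ago vs limit 120 → met
4. flight-log audit 26 days ago vs limit 30 → met
5. insurance policy review 186 days ago vs limit 180 → not met
6. aviation liability coverage $1,775,000 < $1,950,000 → not met
7. reportable incidents in the past year 5 > 3 → not met
8. condition 'flies at night' holds; aircraft overdue for inspection 0 ≤ 0 → met
9. hull coverage $5,000 < $35,000 → not met
Not met: 1, 5, 6, 7, 9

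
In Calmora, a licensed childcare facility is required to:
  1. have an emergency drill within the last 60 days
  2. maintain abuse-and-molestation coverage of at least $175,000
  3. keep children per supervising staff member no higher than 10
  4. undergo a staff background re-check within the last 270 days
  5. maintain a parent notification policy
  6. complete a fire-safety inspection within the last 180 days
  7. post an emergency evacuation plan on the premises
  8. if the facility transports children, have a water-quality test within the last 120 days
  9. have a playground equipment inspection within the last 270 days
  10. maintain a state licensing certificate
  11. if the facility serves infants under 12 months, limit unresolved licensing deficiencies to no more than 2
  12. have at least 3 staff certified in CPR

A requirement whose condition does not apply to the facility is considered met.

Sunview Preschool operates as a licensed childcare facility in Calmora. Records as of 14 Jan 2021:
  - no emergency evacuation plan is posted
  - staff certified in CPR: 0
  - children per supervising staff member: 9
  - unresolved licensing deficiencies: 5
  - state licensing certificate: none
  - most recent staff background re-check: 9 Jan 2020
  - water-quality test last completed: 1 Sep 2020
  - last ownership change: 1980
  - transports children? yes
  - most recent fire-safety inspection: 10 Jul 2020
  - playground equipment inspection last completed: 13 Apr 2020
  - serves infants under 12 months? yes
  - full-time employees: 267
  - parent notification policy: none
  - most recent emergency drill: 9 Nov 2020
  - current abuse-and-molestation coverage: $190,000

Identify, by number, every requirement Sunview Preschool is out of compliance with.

1. emergency drill 66 days ago vs limit 60 → not met
2. abuse-and-molestation coverage $190,000 ≥ $175,000 → met
3. children per supervising staff member 9 ≤ 10 → met
4. staff background re-check 371 days ago vs limit 270 → not met
5. parent notification policy absent → not met
6. fire-safety inspection 188 days ago vs limit 180 → not met
7. emergency evacuation plan absent → not met
8. condition 'transports children' holds; water-quality test 135 days ago vs limit 120 → not met
9. playground equipment inspection 276 days ago vs limit 270 → not met
10. state licensing certificate absent → not met
11. condition 'serves infants under 12 months' holds; unresolved licensing deficiencies 5 > 2 → not met
12. staff certified in CPR 0 < 3 → not met
Not met: 1, 4, 5, 6, 7, 8, 9, 10, 11, 12

1, 4, 5, 6, 7, 8, 9, 10, 11, 12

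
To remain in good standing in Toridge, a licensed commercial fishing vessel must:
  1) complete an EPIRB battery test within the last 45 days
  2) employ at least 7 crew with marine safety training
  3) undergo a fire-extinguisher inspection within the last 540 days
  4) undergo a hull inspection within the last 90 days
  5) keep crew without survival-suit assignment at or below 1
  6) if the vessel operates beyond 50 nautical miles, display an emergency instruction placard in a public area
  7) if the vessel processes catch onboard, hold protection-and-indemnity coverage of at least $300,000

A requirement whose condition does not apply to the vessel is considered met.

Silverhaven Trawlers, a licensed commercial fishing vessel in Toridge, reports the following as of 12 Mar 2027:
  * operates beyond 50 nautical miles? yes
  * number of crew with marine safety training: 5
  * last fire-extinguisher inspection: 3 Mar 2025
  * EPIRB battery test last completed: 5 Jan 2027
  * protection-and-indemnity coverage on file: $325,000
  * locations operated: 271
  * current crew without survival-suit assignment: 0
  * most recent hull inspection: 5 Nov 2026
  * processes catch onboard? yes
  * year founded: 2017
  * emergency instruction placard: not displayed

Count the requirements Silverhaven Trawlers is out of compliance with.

1. EPIRB battery test 66 days ago vs limit 45 → not met
2. crew with marine safety training 5 < 7 → not met
3. fire-extinguisher inspection 739 days ago vs limit 540 → not met
4. hull inspection 127 days ago vs limit 90 → not met
5. crew without survival-suit assignment 0 ≤ 1 → met
6. condition 'operates beyond 50 nautical miles' holds; emergency instruction placard absent → not met
7. condition 'processes catch onboard' holds; protection-and-indemnity coverage $325,000 ≥ $300,000 → met
Not met: 5 of 7

5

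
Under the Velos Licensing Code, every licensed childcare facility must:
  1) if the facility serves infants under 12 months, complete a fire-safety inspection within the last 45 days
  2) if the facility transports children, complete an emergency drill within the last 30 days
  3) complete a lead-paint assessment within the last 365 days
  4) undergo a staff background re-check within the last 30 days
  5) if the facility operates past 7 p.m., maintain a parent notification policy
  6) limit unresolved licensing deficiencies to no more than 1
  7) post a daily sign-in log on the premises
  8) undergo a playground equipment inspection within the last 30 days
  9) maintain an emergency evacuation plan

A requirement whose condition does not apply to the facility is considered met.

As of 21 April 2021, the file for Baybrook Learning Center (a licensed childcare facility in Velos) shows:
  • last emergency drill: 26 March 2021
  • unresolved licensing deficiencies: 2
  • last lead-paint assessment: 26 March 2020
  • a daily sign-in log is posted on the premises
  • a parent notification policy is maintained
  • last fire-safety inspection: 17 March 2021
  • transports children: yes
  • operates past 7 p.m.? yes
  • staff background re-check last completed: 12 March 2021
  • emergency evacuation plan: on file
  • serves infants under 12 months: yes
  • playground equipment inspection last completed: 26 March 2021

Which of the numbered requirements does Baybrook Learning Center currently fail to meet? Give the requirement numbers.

1. condition 'serves infants under 12 months' holds; fire-safety inspection 35 days ago vs limit 45 → met
2. condition 'transports children' holds; emergency drill 26 days ago vs limit 30 → met
3. lead-paint assessment 391 days ago vs limit 365 → not met
4. staff background re-check 40 days ago vs limit 30 → not met
5. condition 'operates past 7 p.m.' holds; parent notification policy present → met
6. unresolved licensing deficiencies 2 > 1 → not met
7. daily sign-in log present → met
8. playground equipment inspection 26 days ago vs limit 30 → met
9. emergency evacuation plan present → met
Not met: 3, 4, 6

3, 4, 6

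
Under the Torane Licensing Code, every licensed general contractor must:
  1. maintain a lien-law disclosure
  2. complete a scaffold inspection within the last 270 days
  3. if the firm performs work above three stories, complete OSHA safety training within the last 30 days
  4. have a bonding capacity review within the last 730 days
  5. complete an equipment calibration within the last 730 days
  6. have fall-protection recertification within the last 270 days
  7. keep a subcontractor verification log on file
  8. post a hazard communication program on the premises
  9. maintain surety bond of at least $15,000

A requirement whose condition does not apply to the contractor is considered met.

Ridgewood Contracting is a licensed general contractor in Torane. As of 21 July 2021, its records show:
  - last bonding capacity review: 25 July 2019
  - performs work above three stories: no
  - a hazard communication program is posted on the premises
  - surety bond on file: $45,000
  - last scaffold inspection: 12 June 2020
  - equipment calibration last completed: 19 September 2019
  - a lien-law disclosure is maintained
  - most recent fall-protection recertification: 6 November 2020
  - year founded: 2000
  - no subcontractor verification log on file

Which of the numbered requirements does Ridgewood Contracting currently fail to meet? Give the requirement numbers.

1. lien-law disclosure present → met
2. scaffold inspection 404 days ago vs limit 270 → not met
3. condition 'performs work above three stories' does not hold → requirement n/a → met
4. bonding capacity review 727 days ago vs limit 730 → met
5. equipment calibration 671 days ago vs limit 730 → met
6. fall-protection recertification 257 days ago vs limit 270 → met
7. subcontractor verification log absent → not met
8. hazard communication program present → met
9. surety bond $45,000 ≥ $15,000 → met
Not met: 2, 7

2, 7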